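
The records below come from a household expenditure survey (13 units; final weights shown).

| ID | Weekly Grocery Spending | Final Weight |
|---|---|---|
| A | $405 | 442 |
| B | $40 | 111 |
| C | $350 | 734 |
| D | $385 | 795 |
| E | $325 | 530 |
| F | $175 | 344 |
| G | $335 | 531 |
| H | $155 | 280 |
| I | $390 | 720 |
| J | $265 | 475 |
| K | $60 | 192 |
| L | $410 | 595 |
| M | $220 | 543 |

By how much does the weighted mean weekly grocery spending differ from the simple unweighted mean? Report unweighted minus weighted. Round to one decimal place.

Unweighted sum = 3515
Unweighted mean = 3515 / 13 = 270.38462
Weighted sum = 1981765
Sum of weights = 6292
Weighted mean = 1981765 / 6292 = 314.96583
Difference (unweighted minus weighted) = -44.581214

-44.6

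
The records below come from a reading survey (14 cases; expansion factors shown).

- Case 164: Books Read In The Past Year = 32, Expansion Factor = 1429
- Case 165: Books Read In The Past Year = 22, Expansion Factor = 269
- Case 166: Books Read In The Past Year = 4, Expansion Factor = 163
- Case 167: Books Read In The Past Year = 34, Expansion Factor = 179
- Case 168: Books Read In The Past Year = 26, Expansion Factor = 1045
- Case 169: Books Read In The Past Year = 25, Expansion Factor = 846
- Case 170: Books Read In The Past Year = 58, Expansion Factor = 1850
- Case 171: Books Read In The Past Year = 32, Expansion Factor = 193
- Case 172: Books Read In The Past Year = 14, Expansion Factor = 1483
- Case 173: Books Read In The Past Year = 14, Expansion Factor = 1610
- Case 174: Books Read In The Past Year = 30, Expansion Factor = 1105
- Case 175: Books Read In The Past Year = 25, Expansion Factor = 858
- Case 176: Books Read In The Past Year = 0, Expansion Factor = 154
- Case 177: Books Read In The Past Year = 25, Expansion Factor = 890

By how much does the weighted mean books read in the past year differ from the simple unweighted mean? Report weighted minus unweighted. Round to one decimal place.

Unweighted sum = 341
Unweighted mean = 341 / 14 = 24.357143
Weighted sum = 340332
Sum of weights = 12074
Weighted mean = 340332 / 12074 = 28.187179
Difference (weighted minus unweighted) = 3.8300362

3.8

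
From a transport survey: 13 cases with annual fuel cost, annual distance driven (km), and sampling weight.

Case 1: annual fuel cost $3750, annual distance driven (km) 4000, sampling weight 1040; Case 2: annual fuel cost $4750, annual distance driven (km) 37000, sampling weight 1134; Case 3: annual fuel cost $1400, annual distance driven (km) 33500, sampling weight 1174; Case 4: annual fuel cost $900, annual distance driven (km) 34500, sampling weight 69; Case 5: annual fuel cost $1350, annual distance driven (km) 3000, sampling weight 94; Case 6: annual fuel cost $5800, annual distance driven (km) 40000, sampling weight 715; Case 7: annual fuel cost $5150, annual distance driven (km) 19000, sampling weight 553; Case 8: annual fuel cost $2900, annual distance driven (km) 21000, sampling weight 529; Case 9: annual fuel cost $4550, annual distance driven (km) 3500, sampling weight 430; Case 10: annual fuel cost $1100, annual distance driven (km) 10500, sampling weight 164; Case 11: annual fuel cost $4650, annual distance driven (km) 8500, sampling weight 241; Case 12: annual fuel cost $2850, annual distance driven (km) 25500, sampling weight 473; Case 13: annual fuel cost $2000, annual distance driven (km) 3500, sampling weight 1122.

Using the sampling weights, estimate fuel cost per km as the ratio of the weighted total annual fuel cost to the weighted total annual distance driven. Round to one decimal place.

Σ wᵢ·y = 26497750
Σ wᵢ·x = 159589500
Ratio = 26497750 / 159589500 = 0.16603693

0.2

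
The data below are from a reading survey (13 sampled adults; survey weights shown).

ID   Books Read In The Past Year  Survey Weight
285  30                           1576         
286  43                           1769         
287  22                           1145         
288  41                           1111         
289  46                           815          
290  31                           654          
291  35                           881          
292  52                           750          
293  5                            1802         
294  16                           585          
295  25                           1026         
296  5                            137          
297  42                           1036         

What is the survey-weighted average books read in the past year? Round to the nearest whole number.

Weighted sum = 409904
Sum of weights = 13287
Weighted mean = 409904 / 13287 = 30.850004

31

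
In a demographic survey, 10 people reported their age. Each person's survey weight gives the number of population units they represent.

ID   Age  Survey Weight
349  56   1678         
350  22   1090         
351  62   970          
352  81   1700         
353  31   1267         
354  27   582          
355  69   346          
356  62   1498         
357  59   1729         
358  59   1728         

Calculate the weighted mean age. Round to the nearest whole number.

55

Weighted sum = 56×1678 + 22×1090 + 62×970 + 81×1700 + 31×1267 + 27×582 + 69×346 + 62×1498 + 59×1729 + 59×1728
  = 93968 + 23980 + 60140 + 137700 + 39277 + 15714 + 23874 + 92876 + 102011 + 101952 = 691492
Sum of weights = 1678 + 1090 + 970 + 1700 + 1267 + 582 + 346 + 1498 + 1729 + 1728 = 12588
Weighted mean = 691492 / 12588 = 54.932634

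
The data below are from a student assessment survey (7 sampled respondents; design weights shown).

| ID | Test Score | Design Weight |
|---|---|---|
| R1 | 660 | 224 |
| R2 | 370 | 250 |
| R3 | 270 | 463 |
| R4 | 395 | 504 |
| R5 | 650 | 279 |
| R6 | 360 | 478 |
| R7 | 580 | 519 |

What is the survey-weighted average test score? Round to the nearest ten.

450

Weighted sum = 660×224 + 370×250 + 270×463 + 395×504 + 650×279 + 360×478 + 580×519
  = 147840 + 92500 + 125010 + 199080 + 181350 + 172080 + 301020 = 1218880
Sum of weights = 224 + 250 + 463 + 504 + 279 + 478 + 519 = 2717
Weighted mean = 1218880 / 2717 = 448.61244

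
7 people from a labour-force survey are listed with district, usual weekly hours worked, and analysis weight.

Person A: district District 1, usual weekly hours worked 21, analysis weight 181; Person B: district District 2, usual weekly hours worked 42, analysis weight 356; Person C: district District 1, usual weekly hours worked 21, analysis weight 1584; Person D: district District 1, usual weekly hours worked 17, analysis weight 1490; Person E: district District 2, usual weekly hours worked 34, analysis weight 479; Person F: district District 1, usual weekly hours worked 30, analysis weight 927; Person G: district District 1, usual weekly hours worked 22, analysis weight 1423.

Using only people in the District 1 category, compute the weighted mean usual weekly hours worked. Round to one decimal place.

District 1 rows: A, C, D, F, G
Weighted sum = 121511
Sum of weights = 181 + 1584 + 1490 + 927 + 1423 = 5605
Weighted mean = 121511 / 5605 = 21.679037

21.7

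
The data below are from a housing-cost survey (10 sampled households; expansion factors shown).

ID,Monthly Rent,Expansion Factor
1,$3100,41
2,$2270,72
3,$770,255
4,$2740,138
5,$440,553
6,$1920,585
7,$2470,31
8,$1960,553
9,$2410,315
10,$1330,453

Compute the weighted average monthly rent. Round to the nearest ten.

1590

Weighted sum = 3100×41 + 2270×72 + 770×255 + 2740×138 + 440×553 + 1920×585 + 2470×31 + 1960×553 + 2410×315 + 1330×453
  = 127100 + 163440 + 196350 + 378120 + 243320 + 1123200 + 76570 + 1083880 + 759150 + 602490 = 4753620
Sum of weights = 41 + 72 + 255 + 138 + 553 + 585 + 31 + 553 + 315 + 453 = 2996
Weighted mean = 4753620 / 2996 = 1586.6555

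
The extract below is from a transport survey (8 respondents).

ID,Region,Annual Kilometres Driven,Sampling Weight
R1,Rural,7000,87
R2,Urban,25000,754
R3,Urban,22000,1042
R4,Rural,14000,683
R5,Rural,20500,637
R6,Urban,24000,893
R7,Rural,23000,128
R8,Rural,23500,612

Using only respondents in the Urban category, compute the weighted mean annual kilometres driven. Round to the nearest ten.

Urban rows: R2, R3, R6
Weighted sum = 25000×754 + 22000×1042 + 24000×893
  = 18850000 + 22924000 + 21432000 = 63206000
Sum of weights = 2689
Weighted mean = 63206000 / 2689 = 23505.392

23510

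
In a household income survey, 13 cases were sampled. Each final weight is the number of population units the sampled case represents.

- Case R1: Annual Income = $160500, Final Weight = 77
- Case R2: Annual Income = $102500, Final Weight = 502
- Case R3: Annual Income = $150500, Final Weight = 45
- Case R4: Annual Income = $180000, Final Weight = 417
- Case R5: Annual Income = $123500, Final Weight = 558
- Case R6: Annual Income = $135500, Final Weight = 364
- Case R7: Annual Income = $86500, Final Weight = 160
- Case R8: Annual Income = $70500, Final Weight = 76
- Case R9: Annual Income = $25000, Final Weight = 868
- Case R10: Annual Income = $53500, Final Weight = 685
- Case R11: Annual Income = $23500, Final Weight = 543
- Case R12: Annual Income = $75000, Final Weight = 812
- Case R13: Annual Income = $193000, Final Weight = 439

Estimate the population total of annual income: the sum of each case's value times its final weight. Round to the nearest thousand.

499814000

Weighted total = 499814000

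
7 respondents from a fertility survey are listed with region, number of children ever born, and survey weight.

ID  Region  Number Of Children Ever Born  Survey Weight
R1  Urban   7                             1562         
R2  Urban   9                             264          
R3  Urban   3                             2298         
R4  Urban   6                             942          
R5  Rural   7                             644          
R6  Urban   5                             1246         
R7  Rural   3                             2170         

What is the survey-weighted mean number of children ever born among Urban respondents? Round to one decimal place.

Urban rows: R1, R2, R3, R4, R6
Weighted sum = 7×1562 + 9×264 + 3×2298 + 6×942 + 5×1246
  = 10934 + 2376 + 6894 + 5652 + 6230 = 32086
Sum of weights = 1562 + 264 + 2298 + 942 + 1246 = 6312
Weighted mean = 32086 / 6312 = 5.0833333

5.1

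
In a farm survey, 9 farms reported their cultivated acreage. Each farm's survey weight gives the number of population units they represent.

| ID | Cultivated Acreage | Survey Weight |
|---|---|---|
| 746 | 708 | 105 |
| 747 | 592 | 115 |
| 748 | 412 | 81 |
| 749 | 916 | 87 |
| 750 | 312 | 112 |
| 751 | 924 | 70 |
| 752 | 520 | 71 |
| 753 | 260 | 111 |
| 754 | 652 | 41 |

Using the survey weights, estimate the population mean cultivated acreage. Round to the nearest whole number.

564

Weighted sum = 708×105 + 592×115 + 412×81 + 916×87 + 312×112 + 924×70 + 520×71 + 260×111 + 652×41
  = 74340 + 68080 + 33372 + 79692 + 34944 + 64680 + 36920 + 28860 + 26732 = 447620
Sum of weights = 793
Weighted mean = 447620 / 793 = 564.46406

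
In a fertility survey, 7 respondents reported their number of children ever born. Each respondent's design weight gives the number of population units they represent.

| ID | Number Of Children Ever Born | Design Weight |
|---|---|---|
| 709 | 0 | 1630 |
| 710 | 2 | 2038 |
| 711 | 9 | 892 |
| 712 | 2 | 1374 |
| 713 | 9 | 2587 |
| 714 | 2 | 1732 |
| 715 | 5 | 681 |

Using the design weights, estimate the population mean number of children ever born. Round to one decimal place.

Weighted sum = 0×1630 + 2×2038 + 9×892 + 2×1374 + 9×2587 + 2×1732 + 5×681
  = 0 + 4076 + 8028 + 2748 + 23283 + 3464 + 3405 = 45004
Sum of weights = 1630 + 2038 + 892 + 1374 + 2587 + 1732 + 681 = 10934
Weighted mean = 45004 / 10934 = 4.1159685

4.1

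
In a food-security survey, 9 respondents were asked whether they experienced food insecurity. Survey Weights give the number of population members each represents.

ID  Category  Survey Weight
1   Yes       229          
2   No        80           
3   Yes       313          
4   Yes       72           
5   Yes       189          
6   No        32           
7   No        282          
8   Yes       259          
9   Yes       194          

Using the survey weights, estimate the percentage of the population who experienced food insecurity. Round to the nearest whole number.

76

Sum of weights for 'Yes' = 229 + 313 + 72 + 189 + 259 + 194 = 1256
Total weight = 1650
Weighted proportion = 1256 / 1650 = 0.76121212 → 76.121212%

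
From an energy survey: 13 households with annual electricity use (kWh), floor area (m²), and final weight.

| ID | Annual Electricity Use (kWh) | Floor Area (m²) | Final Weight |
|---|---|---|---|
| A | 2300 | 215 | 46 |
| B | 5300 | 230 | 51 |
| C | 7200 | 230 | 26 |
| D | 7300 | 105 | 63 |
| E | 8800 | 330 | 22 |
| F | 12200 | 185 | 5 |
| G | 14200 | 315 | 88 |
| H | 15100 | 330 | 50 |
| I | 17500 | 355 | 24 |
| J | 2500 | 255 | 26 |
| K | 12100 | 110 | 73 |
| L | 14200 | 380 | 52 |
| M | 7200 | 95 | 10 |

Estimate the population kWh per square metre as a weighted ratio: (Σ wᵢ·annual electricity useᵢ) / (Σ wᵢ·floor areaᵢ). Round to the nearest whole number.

Σ wᵢ·y = 5461100
Σ wᵢ·x = 130510
Ratio = 5461100 / 130510 = 41.844303

42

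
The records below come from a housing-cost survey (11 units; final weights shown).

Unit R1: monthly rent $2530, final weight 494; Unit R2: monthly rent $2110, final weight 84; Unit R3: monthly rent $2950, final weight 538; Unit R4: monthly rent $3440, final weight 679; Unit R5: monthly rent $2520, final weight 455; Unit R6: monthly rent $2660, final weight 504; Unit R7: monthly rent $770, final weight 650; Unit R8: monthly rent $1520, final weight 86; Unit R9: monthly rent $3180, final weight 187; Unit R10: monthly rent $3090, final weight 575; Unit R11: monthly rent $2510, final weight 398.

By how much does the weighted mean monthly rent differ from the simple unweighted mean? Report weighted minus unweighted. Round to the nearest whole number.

Unweighted sum = 27280
Unweighted mean = 27280 / 11 = 2480
Weighted sum = 2530×494 + 2110×84 + 2950×538 + 3440×679 + 2520×455 + 2660×504 + 770×650 + 1520×86 + 3180×187 + 3090×575 + 2510×398
  = 1249820 + 177240 + 1587100 + 2335760 + 1146600 + 1340640 + 500500 + 130720 + 594660 + 1776750 + 998980 = 11838770
Sum of weights = 4650
Weighted mean = 11838770 / 4650 = 2545.972
Difference (weighted minus unweighted) = 65.972043

66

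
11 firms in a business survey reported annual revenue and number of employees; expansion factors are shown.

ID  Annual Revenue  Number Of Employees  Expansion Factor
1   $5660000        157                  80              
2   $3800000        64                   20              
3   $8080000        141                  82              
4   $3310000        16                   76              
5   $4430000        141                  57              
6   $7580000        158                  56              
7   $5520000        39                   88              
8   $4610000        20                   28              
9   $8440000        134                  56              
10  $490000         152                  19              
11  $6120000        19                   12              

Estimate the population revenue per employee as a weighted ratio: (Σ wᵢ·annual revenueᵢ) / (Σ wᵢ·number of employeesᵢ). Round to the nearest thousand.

Σ wᵢ·y = 5660000×80 + 3800000×20 + 8080000×82 + 3310000×76 + 4430000×57 + 7580000×56 + 5520000×88 + 4610000×28 + 8440000×56 + 490000×19 + 6120000×12
  = 452800000 + 76000000 + 662560000 + 251560000 + 252510000 + 424480000 + 485760000 + 129080000 + 472640000 + 9310000 + 73440000 = 3290140000
Σ wᵢ·x = 157×80 + 64×20 + 141×82 + 16×76 + 141×57 + 158×56 + 39×88 + 20×28 + 134×56 + 152×19 + 19×12
  = 12560 + 1280 + 11562 + 1216 + 8037 + 8848 + 3432 + 560 + 7504 + 2888 + 228 = 58115
Ratio = 3290140000 / 58115 = 56614.299

57000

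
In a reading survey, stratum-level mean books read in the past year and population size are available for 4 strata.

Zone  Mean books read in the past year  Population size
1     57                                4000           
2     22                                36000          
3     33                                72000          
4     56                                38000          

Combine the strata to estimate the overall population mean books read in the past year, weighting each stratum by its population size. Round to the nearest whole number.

37

Σ Nₕ·x̄ₕ = 57×4000 + 22×36000 + 33×72000 + 56×38000
  = 228000 + 792000 + 2376000 + 2128000 = 5524000
Σ Nₕ = 4000 + 36000 + 72000 + 38000 = 150000
Overall mean = 5524000 / 150000 = 36.826667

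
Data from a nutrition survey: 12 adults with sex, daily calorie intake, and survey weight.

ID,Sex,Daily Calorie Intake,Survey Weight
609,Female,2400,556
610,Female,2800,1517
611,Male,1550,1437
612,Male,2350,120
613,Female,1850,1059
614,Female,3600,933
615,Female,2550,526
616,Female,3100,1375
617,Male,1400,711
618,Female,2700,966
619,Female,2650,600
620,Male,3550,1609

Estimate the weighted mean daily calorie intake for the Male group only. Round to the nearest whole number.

2377

Male rows: 611, 612, 617, 620
Weighted sum = 1550×1437 + 2350×120 + 1400×711 + 3550×1609
  = 9216700
Sum of weights = 1437 + 120 + 711 + 1609 = 3877
Weighted mean = 9216700 / 3877 = 2377.2762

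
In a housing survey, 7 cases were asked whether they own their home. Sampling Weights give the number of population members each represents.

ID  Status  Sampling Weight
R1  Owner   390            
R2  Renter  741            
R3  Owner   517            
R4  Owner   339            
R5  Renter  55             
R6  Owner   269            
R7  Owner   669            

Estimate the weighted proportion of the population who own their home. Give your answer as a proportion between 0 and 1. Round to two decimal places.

Sum of weights for 'Owner' = 390 + 517 + 339 + 269 + 669 = 2184
Total weight = 390 + 741 + 517 + 339 + 55 + 269 + 669 = 2980
Weighted proportion = 2184 / 2980 = 0.73288591

0.73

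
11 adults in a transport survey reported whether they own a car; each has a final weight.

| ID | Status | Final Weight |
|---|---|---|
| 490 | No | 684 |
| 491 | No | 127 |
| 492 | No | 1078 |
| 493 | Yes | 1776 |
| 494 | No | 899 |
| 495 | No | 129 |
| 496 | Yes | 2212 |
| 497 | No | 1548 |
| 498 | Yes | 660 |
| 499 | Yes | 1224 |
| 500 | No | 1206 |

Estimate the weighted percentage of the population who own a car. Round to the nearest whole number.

Sum of weights for 'Yes' = 1776 + 2212 + 660 + 1224 = 5872
Total weight = 684 + 127 + 1078 + 1776 + 899 + 129 + 2212 + 1548 + 660 + 1224 + 1206 = 11543
Weighted proportion = 5872 / 11543 = 0.50870658 → 50.870658%

51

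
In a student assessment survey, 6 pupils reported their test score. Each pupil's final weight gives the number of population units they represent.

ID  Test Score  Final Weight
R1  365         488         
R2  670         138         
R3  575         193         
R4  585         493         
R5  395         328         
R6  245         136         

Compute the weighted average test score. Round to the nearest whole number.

Weighted sum = 365×488 + 670×138 + 575×193 + 585×493 + 395×328 + 245×136
  = 178120 + 92460 + 110975 + 288405 + 129560 + 33320 = 832840
Sum of weights = 488 + 138 + 193 + 493 + 328 + 136 = 1776
Weighted mean = 832840 / 1776 = 468.94144

469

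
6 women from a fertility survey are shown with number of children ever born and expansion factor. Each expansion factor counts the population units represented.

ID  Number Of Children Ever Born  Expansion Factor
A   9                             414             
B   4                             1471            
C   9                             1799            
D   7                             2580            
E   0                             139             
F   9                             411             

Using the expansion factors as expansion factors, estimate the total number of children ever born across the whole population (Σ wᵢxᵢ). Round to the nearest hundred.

Weighted total = 9×414 + 4×1471 + 9×1799 + 7×2580 + 0×139 + 9×411
  = 47560

47600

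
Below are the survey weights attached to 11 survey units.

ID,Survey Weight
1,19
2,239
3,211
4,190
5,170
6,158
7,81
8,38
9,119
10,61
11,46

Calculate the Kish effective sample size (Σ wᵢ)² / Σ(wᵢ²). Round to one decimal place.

Σ wᵢ = 19 + 239 + 211 + 190 + 170 + 158 + 81 + 38 + 119 + 61 + 46 = 1332
Σ wᵢ² = 219970
n_eff = 1332² / 219970 = 1774224 / 219970 = 8.0657544

8.1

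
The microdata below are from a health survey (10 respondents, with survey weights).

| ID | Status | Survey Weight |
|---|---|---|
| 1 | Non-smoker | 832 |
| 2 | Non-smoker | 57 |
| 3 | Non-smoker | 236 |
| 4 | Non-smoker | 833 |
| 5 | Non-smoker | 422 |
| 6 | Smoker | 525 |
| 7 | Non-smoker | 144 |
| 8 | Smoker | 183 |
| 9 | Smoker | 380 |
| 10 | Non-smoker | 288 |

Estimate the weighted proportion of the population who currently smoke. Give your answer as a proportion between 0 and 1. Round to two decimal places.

Sum of weights for 'Smoker' = 525 + 183 + 380 = 1088
Total weight = 3900
Weighted proportion = 1088 / 3900 = 0.27897436

0.28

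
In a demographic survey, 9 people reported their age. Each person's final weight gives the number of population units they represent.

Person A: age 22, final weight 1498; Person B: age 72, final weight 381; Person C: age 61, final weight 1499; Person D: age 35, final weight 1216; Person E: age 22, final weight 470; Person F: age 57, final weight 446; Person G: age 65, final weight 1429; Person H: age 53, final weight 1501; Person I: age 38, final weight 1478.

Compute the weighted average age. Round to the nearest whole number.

46

Weighted sum = 22×1498 + 72×381 + 61×1499 + 35×1216 + 22×470 + 57×446 + 65×1429 + 53×1501 + 38×1478
  = 32956 + 27432 + 91439 + 42560 + 10340 + 25422 + 92885 + 79553 + 56164 = 458751
Sum of weights = 1498 + 381 + 1499 + 1216 + 470 + 446 + 1429 + 1501 + 1478 = 9918
Weighted mean = 458751 / 9918 = 46.254386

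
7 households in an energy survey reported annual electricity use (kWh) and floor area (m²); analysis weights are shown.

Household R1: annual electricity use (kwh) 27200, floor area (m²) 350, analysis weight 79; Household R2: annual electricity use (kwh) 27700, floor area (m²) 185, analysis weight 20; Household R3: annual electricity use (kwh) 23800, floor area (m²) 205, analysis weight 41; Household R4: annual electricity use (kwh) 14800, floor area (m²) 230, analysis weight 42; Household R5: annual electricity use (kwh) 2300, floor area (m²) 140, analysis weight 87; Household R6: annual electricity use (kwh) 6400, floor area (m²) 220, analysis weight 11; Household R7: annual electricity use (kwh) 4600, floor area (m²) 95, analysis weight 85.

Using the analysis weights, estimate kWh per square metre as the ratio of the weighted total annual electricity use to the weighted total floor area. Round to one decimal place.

Σ wᵢ·y = 27200×79 + 27700×20 + 23800×41 + 14800×42 + 2300×87 + 6400×11 + 4600×85
  = 2148800 + 554000 + 975800 + 621600 + 200100 + 70400 + 391000 = 4961700
Σ wᵢ·x = 350×79 + 185×20 + 205×41 + 230×42 + 140×87 + 220×11 + 95×85
  = 27650 + 3700 + 8405 + 9660 + 12180 + 2420 + 8075 = 72090
Ratio = 4961700 / 72090 = 68.826467

68.8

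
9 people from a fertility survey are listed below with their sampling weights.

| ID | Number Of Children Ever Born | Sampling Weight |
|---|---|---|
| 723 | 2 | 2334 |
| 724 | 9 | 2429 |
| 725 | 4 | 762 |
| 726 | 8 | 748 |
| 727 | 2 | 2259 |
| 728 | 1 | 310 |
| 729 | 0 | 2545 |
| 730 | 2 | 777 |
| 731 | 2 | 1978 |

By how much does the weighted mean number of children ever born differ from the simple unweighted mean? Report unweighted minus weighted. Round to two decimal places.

Unweighted sum = 2 + 9 + 4 + 8 + 2 + 1 + 0 + 2 + 2 = 30
Unweighted mean = 30 / 9 = 3.3333333
Weighted sum = 45899
Sum of weights = 2334 + 2429 + 762 + 748 + 2259 + 310 + 2545 + 777 + 1978 = 14142
Weighted mean = 45899 / 14142 = 3.2455805
Difference (unweighted minus weighted) = 0.087752793

0.09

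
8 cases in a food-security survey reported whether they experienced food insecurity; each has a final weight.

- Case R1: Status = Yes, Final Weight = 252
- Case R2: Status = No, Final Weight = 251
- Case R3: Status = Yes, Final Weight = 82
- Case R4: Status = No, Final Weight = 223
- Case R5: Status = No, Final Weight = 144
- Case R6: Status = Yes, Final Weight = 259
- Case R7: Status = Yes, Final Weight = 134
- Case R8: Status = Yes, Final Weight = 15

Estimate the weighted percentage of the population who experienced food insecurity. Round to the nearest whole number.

Sum of weights for 'Yes' = 252 + 82 + 259 + 134 + 15 = 742
Total weight = 1360
Weighted proportion = 742 / 1360 = 0.54558824 → 54.558824%

55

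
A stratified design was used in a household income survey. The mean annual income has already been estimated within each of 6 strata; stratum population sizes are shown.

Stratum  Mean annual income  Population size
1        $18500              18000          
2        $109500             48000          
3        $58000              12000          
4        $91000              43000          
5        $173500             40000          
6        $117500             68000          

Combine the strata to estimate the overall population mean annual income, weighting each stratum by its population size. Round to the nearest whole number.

Σ Nₕ·x̄ₕ = 18500×18000 + 109500×48000 + 58000×12000 + 91000×43000 + 173500×40000 + 117500×68000
  = 333000000 + 5256000000 + 696000000 + 3913000000 + 6940000000 + 7990000000 = 25128000000
Σ Nₕ = 18000 + 48000 + 12000 + 43000 + 40000 + 68000 = 229000
Overall mean = 25128000000 / 229000 = 109729.26

109729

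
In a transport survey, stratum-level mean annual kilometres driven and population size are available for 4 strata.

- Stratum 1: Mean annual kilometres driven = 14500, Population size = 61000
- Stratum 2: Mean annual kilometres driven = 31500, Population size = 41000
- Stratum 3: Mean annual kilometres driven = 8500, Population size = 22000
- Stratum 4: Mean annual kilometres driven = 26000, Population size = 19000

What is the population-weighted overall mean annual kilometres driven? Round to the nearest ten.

Σ Nₕ·x̄ₕ = 2857000000
Σ Nₕ = 61000 + 41000 + 22000 + 19000 = 143000
Overall mean = 2857000000 / 143000 = 19979.021

19980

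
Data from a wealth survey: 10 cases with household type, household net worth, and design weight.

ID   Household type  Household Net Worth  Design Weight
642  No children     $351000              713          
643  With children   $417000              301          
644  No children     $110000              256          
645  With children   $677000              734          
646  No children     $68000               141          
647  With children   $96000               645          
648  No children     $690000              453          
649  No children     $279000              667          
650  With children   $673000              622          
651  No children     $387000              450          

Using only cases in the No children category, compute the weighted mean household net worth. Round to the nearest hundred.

No children rows: 642, 644, 646, 648, 649, 651
Weighted sum = 351000×713 + 110000×256 + 68000×141 + 690000×453 + 279000×667 + 387000×450
  = 250263000 + 28160000 + 9588000 + 312570000 + 186093000 + 174150000 = 960824000
Sum of weights = 2680
Weighted mean = 960824000 / 2680 = 358516.42

358500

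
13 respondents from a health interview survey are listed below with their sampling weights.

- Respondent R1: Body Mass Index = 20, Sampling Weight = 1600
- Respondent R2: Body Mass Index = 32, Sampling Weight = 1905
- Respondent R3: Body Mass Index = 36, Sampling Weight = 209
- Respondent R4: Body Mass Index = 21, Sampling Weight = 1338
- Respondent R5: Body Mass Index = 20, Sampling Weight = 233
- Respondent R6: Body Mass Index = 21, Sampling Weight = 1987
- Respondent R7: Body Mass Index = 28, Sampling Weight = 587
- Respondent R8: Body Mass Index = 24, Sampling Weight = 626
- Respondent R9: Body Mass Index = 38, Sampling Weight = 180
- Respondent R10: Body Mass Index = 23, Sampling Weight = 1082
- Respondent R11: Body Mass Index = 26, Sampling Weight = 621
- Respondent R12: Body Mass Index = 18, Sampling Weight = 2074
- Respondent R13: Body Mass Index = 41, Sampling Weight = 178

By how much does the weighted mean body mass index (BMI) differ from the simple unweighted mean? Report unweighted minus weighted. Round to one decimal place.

3.1

Unweighted sum = 348
Unweighted mean = 348 / 13 = 26.769231
Weighted sum = 298931
Sum of weights = 12620
Weighted mean = 298931 / 12620 = 23.687084
Difference (unweighted minus weighted) = 3.0821468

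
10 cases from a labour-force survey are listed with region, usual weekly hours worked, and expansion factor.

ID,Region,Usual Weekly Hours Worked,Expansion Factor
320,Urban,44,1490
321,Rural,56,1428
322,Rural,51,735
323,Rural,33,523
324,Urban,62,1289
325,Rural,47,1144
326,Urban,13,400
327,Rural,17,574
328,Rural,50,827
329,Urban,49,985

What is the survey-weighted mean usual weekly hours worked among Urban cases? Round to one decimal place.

Urban rows: 320, 324, 326, 329
Weighted sum = 44×1490 + 62×1289 + 13×400 + 49×985
  = 65560 + 79918 + 5200 + 48265 = 198943
Sum of weights = 1490 + 1289 + 400 + 985 = 4164
Weighted mean = 198943 / 4164 = 47.776897

47.8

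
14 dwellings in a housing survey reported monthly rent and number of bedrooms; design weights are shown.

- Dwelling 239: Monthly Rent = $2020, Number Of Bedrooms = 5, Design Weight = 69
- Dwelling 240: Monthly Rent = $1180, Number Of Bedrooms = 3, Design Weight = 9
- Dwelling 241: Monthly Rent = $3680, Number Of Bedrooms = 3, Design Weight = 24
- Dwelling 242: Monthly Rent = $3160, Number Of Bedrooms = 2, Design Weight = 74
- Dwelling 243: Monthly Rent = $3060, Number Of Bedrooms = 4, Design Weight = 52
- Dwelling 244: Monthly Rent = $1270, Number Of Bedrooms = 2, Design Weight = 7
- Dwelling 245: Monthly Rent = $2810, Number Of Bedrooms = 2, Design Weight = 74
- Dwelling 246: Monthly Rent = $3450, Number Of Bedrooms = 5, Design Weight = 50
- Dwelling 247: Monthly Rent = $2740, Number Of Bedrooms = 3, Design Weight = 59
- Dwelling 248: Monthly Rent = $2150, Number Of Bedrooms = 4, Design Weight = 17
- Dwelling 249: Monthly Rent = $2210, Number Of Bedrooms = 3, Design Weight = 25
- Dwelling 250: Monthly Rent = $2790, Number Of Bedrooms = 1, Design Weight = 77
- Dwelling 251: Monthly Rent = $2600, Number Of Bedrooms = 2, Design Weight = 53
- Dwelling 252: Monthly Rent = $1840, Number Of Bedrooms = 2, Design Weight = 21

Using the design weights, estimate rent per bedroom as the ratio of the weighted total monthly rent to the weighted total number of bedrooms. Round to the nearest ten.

950

Σ wᵢ·y = 1665340
Σ wᵢ·x = 1757
Ratio = 1665340 / 1757 = 947.83153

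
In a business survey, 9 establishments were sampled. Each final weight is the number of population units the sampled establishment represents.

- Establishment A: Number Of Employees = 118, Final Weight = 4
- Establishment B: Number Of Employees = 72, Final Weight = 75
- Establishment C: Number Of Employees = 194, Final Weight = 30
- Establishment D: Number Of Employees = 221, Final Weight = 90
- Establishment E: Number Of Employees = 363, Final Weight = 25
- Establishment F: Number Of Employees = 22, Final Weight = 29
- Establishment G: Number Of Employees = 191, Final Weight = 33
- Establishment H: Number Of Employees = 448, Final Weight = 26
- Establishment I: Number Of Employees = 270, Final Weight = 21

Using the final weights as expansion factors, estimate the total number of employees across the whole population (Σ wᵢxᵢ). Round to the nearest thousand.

65000

Weighted total = 118×4 + 72×75 + 194×30 + 221×90 + 363×25 + 22×29 + 191×33 + 448×26 + 270×21
  = 472 + 5400 + 5820 + 19890 + 9075 + 638 + 6303 + 11648 + 5670 = 64916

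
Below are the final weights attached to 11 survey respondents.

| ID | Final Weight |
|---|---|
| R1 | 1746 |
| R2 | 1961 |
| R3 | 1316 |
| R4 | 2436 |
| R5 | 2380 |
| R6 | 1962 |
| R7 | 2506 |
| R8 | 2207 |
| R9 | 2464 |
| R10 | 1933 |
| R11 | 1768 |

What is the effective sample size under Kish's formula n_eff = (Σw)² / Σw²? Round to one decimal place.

Σ wᵢ = 1746 + 1961 + 1316 + 2436 + 2380 + 1962 + 2506 + 2207 + 2464 + 1933 + 1768 = 22679
Σ wᵢ² = 48158327
n_eff = 22679² / 48158327 = 514337041 / 48158327 = 10.680127

10.7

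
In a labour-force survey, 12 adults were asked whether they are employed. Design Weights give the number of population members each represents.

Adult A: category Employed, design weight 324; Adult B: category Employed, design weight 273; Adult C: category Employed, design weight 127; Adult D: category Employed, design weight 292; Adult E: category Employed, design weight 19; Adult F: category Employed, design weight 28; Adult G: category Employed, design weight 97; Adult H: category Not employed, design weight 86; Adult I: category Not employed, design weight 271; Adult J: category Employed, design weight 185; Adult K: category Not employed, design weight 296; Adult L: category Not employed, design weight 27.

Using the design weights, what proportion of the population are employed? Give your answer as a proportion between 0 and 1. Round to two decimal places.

Sum of weights for 'Employed' = 324 + 273 + 127 + 292 + 19 + 28 + 97 + 185 = 1345
Total weight = 324 + 273 + 127 + 292 + 19 + 28 + 97 + 86 + 271 + 185 + 296 + 27 = 2025
Weighted proportion = 1345 / 2025 = 0.66419753

0.66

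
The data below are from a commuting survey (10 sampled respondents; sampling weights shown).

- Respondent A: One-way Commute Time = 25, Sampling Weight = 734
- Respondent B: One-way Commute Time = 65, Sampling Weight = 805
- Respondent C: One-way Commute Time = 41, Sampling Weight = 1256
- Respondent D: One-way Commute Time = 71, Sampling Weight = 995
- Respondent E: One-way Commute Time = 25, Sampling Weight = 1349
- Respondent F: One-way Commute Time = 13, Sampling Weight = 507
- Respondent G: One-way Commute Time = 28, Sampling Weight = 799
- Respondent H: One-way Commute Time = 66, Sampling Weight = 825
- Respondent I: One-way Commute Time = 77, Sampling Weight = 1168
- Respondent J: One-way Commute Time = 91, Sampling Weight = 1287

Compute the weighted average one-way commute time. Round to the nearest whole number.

53

Weighted sum = 25×734 + 65×805 + 41×1256 + 71×995 + 25×1349 + 13×507 + 28×799 + 66×825 + 77×1168 + 91×1287
  = 18350 + 52325 + 51496 + 70645 + 33725 + 6591 + 22372 + 54450 + 89936 + 117117 = 517007
Sum of weights = 734 + 805 + 1256 + 995 + 1349 + 507 + 799 + 825 + 1168 + 1287 = 9725
Weighted mean = 517007 / 9725 = 53.162674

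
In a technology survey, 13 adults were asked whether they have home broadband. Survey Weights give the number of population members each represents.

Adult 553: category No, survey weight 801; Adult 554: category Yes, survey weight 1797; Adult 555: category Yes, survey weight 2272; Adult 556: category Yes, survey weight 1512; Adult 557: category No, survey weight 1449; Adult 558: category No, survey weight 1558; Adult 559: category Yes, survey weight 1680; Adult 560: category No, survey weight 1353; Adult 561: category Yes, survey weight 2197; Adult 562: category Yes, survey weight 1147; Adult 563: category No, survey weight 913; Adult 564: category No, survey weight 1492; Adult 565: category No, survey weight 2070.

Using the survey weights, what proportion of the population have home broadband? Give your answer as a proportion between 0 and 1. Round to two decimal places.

0.52

Sum of weights for 'Yes' = 1797 + 2272 + 1512 + 1680 + 2197 + 1147 = 10605
Total weight = 20241
Weighted proportion = 10605 / 20241 = 0.52393656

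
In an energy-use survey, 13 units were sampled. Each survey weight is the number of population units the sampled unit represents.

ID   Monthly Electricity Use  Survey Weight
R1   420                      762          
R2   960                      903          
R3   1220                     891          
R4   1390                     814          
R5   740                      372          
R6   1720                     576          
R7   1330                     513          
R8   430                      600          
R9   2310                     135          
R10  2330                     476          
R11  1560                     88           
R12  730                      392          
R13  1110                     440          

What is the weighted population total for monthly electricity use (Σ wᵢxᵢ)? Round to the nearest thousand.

7944000

Weighted total = 7944460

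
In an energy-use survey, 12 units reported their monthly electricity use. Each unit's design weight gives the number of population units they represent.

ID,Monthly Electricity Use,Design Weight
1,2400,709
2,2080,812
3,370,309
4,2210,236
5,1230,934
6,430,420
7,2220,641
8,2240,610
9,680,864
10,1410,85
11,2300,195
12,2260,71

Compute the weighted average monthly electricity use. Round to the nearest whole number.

1607

Weighted sum = 2400×709 + 2080×812 + 370×309 + 2210×236 + 1230×934 + 430×420 + 2220×641 + 2240×610 + 680×864 + 1410×85 + 2300×195 + 2260×71
  = 9461620
Sum of weights = 709 + 812 + 309 + 236 + 934 + 420 + 641 + 610 + 864 + 85 + 195 + 71 = 5886
Weighted mean = 9461620 / 5886 = 1607.4788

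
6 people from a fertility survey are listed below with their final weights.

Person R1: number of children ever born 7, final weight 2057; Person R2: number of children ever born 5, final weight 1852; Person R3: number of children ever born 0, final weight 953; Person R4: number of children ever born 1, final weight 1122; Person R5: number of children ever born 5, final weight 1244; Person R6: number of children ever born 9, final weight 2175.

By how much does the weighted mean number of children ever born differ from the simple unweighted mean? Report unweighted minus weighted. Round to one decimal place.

Unweighted sum = 27
Unweighted mean = 27 / 6 = 4.5
Weighted sum = 7×2057 + 5×1852 + 0×953 + 1×1122 + 5×1244 + 9×2175
  = 14399 + 9260 + 0 + 1122 + 6220 + 19575 = 50576
Sum of weights = 9403
Weighted mean = 50576 / 9403 = 5.3787089
Difference (unweighted minus weighted) = -0.87870892

-0.9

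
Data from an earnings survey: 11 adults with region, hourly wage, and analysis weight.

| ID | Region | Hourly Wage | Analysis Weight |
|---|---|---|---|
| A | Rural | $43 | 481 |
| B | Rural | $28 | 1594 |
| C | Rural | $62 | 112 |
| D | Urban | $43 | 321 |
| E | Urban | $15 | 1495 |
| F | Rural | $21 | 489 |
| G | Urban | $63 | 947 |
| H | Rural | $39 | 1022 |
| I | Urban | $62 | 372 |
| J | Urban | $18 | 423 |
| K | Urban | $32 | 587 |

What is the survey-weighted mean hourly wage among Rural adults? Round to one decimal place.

33.1

Rural rows: A, B, C, F, H
Weighted sum = 43×481 + 28×1594 + 62×112 + 21×489 + 39×1022
  = 20683 + 44632 + 6944 + 10269 + 39858 = 122386
Sum of weights = 481 + 1594 + 112 + 489 + 1022 = 3698
Weighted mean = 122386 / 3698 = 33.095187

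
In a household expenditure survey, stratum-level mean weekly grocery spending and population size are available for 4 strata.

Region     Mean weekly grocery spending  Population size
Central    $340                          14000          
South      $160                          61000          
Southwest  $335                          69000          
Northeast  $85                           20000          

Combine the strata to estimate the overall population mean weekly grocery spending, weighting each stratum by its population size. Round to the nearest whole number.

Σ Nₕ·x̄ₕ = 39335000
Σ Nₕ = 14000 + 61000 + 69000 + 20000 = 164000
Overall mean = 39335000 / 164000 = 239.84756

240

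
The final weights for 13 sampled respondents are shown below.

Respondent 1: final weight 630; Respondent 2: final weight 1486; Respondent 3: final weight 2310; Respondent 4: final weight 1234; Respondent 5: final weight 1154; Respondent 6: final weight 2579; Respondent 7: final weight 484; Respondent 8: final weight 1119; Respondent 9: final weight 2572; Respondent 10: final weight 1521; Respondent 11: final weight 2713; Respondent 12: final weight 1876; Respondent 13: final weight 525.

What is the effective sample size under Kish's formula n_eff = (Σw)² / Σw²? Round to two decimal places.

Σ wᵢ = 20203
Σ wᵢ² = 39017321
n_eff = 20203² / 39017321 = 408161209 / 39017321 = 10.461026

10.46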